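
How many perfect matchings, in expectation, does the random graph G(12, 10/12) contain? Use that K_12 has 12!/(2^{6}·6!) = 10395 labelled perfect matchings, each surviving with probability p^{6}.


K_12 has 12!/(2^{6}·6!) = 10395 labelled perfect matchings.
For each such perfect matching H, let X_H = 1 if all 6 edges of H are present in G. Then P[X_H = 1] = p^{6} = (5/6)^{6} = 15625/46656.
By linearity: E[X] = Σ_H E[X_H] = 10395 · p^{6} = 10395 · 15625/46656 = 6015625/1728.
Numerically: E[X] ≈ 3.48e+03.

E[X] = 10395 · (5/6)^{6} = 6015625/1728 ≈ 3.48e+03.


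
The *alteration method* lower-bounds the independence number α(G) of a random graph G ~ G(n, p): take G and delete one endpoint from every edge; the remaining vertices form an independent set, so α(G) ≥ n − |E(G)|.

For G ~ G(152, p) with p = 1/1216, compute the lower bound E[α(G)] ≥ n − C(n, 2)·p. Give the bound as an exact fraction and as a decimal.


E[|E(G)|] = C(152, 2)·p = 11476 · (1/1216) = 151/16.
E[α(G)] ≥ n − E[|E(G)|] = 152 − 151/16 = 2281/16.
Numerically: ≈ 142.562.
(This is only a lower bound; the true E[α(G)] may be larger.)

E[α(G)] ≥ 2281/16 ≈ 142.562.


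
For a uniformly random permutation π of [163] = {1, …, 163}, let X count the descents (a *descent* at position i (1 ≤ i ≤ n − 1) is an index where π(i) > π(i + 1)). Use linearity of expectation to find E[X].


Write X = Σ X_I over i = 1, …, 162, with X_I the indicator of one descent.
There are 162 indicators.
For each fixed i, the pair (π(i), π(i+1)) is a uniformly random ordered pair of distinct values from {1, …, 163}; by symmetry P[π(i) > π(i+1)] = 1/2.
By linearity: E[X] = 162 · (1/2) = (163 − 1) · (1/2) = 81 ≈ 81.00000.

E[X] = 81 = 81.00000.


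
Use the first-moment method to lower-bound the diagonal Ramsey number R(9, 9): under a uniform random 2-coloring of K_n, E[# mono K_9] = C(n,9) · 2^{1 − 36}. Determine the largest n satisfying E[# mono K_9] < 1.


We need C(n, 9) · 2^{1 − 36} < 1, i.e. C(n, 9) < 2^{36 − 1} = 34359738368.
Check values of n near the boundary:
  n = 59: C(59, 9) = 12565671261; 12565671261 < 34359738368? YES
  n = 60: C(60, 9) = 14783142660; 14783142660 < 34359738368? YES
  n = 61: C(61, 9) = 17341763505; 17341763505 < 34359738368? YES
  n = 62: C(62, 9) = 20286591270; 20286591270 < 34359738368? YES
  n = 63: C(63, 9) = 23667689815; 23667689815 < 34359738368? YES
  n = 64: C(64, 9) = 27540584512; 27540584512 < 34359738368? YES
  n = 65: C(65, 9) = 31966749880; 31966749880 < 34359738368? YES
  n = 66: C(66, 9) = 37014131440; 37014131440 < 34359738368? NO
The largest n with C(n, 9) < 34359738368 is n = 65 (where E[X] = 3995843735/4294967296 ≈ 0.93035). Hence R(9, 9) > 65, i.e. R(9, 9) ≥ 66.

Largest n = 65; hence R(9, 9) > 65.


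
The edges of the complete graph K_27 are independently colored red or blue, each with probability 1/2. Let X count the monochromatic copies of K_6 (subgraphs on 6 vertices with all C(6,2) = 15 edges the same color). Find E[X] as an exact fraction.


Let X = Σ_S X_S over the C(27, 6) = 296010 subsets S of size 6, where X_S = 1 if the K_6 on S is monochromatic.
For a fixed S, the K_6 on S has C(6, 2) = 15 edges. P[all 15 edges red] = (1/2)^15, and likewise for blue, so P[monochromatic] = 2·(1/2)^15 = 2^{1 − 15} = 1/16384.
By linearity: E[X] = C(27, 6) · 2^{1 − 15} = 296010 · 1/16384 = 148005/8192.
Numerically: E[X] ≈ 18.067.

E[X] = C(27,6)·2^(1−C(6,2)) = 148005/8192 ≈ 18.067.


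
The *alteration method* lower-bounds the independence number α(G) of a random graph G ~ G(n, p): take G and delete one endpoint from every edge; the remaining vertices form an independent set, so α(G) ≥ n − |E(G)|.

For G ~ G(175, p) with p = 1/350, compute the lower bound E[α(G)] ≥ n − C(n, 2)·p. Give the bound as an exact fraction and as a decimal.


E[|E(G)|] = C(175, 2)·p = 15225 · (1/350) = 87/2.
E[α(G)] ≥ n − E[|E(G)|] = 175 − 87/2 = 263/2.
Numerically: ≈ 131.50000.
(This is only a lower bound; the true E[α(G)] may be larger.)

E[α(G)] ≥ 263/2 ≈ 131.50000.


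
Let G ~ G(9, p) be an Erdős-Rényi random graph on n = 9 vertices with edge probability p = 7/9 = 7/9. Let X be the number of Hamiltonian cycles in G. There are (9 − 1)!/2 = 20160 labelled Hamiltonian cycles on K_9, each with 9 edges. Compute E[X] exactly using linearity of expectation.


K_9 has (9 − 1)!/2 = 20160 labelled Hamiltonian cycles.
For each such Hamiltonian cycle H, let X_H = 1 if all 9 edges of H are present in G. Then P[X_H = 1] = p^{9} = (7/9)^{9} = 40353607/387420489.
Summing the indicators: E[X] = Σ_H E[X_H] = 20160 · p^{9} = 20160 · 40353607/387420489 = 90392079680/43046721.
Numerically: E[X] ≈ 2100.

E[X] = 20160 · (7/9)^{9} = 90392079680/43046721 ≈ 2100.


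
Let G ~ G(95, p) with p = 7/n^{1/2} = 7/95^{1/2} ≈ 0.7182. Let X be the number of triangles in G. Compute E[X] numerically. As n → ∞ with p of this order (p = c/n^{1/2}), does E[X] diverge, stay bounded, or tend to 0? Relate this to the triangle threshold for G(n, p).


Number of potential triangles: C(95, 3) = 138415.
Each occurs with probability p³ ≈ (0.7182)³ ≈ 3.704322e-01.
By linearity: E[X] = C(95, 3)·p³ ≈ 138415 · 3.704322e-01 ≈ 51273.3707.
Since α = 1/2 < 1, p = c/n^{1/2} ≫ 1/n is above the triangle threshold p ~ 1/n. Asymptotically E[X] ~ (c³/6)·n^{3(1−α)} = (7³/6)·n^{1.5} → ∞; triangles are abundant w.h.p.

E[X] ≈ 51273.3707; in regime p = Θ(1/n^{1/2}) E[X] diverges (above the triangle threshold p ~ 1/n).


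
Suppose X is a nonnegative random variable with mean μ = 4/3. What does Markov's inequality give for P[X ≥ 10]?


μ = E[X] = 4/3, a = 10.
Markov: P[X ≥ 10] ≤ μ/a = (4/3)/10 = 2/15.
Numerically: ≈ 0.133333.
(Since a = 10 > μ = 1.333333, the bound 2/15 is < 1 and informative.)

P[X ≥ 10] ≤ 2/15 ≈ 0.133333.


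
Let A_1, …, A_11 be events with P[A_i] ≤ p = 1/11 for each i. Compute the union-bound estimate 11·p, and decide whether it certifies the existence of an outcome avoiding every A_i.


Union bound: P[∪_{i=1}^{11} A_i] ≤ Σ_i P[A_i] ≤ 11·p = 11·(1/11) = 1.
Numerically: 1 ≈ 1.000.
Is 1 < 1? NO.
Since the bound 1 is ≥ 1, the union bound is uninformative here; it does NOT by itself certify existence.

11·p = 1 ≈ 1.000; existence NOT certified by the union bound.


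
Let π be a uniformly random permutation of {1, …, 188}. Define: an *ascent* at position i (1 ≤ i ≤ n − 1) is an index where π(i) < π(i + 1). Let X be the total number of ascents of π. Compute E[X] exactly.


Write X = Σ X_I over i = 1, …, 187, with X_I the indicator of one ascent.
There are 187 indicators.
For each fixed i, the pair (π(i), π(i+1)) is a uniformly random ordered pair of distinct values from {1, …, 188}; by symmetry P[π(i) < π(i+1)] = 1/2.
By linearity: E[X] = 187 · (1/2) = (188 − 1) · (1/2) = 187/2 ≈ 93.500000.

E[X] = 187/2 = 93.500000.


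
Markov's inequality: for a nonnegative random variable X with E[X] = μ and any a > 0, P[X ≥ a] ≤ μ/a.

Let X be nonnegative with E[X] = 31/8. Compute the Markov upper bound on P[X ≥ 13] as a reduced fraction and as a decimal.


μ = E[X] = 31/8, a = 13.
Markov: P[X ≥ 13] ≤ μ/a = (31/8)/13 = 31/104.
Numerically: ≈ 0.29808.
(Since a = 13 > μ = 3.87500, the bound 31/104 is < 1 and informative.)

P[X ≥ 13] ≤ 31/104 ≈ 0.29808.


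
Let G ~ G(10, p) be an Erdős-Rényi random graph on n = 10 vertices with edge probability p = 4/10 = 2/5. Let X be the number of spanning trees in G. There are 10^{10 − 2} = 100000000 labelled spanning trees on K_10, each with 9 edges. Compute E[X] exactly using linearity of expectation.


K_10 has 10^{10 − 2} = 100000000 labelled spanning trees.
For each such spanning tree H, let X_H = 1 if all 9 edges of H are present in G. Then P[X_H = 1] = p^{9} = (2/5)^{9} = 512/1953125.
By linearity: E[X] = Σ_H E[X_H] = 100000000 · p^{9} = 100000000 · 512/1953125 = 131072/5.
Numerically: E[X] ≈ 2.621e+04.

E[X] = 100000000 · (2/5)^{9} = 131072/5 ≈ 2.621e+04.


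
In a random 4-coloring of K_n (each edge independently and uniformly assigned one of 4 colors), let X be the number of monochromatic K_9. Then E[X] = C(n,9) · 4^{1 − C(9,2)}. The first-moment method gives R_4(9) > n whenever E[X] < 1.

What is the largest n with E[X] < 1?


We need C(n, 9) · 4^{1 − 36} < 1, i.e. C(n, 9) < 4^{36 − 1} = 1180591620717411303424.
Check values of n near the boundary:
  n = 911: C(911, 9) = 1144686900492291197405; 1144686900492291197405 < 1180591620717411303424? YES
  n = 912: C(912, 9) = 1156095740032081475120; 1156095740032081475120 < 1180591620717411303424? YES
  n = 913: C(913, 9) = 1167605542753639808390; 1167605542753639808390 < 1180591620717411303424? YES
  n = 914: C(914, 9) = 1179217089587653905932; 1179217089587653905932 < 1180591620717411303424? YES
  n = 915: C(915, 9) = 1190931166636537885130; 1190931166636537885130 < 1180591620717411303424? NO
  n = 916: C(916, 9) = 1202748565202942340440; 1202748565202942340440 < 1180591620717411303424? NO
  n = 917: C(917, 9) = 1214670081818390006810; 1214670081818390006810 < 1180591620717411303424? NO
The largest n with C(n, 9) < 1180591620717411303424 is n = 914 (where E[X] = 294804272396913476483/295147905179352825856 ≈ 0.999). Hence R_4(9) > 914, i.e. R_4(9) ≥ 915.

Largest n = 914; hence R_4(9) > 914.


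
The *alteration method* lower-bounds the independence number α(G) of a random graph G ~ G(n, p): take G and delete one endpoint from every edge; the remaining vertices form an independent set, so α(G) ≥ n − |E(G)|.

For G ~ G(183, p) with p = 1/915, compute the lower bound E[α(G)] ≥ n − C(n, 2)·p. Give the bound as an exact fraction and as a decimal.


E[|E(G)|] = C(183, 2)·p = 16653 · (1/915) = 91/5.
E[α(G)] ≥ n − E[|E(G)|] = 183 − 91/5 = 824/5.
Numerically: ≈ 164.800.
(This is only a lower bound; the true E[α(G)] may be larger.)

E[α(G)] ≥ 824/5 ≈ 164.800.


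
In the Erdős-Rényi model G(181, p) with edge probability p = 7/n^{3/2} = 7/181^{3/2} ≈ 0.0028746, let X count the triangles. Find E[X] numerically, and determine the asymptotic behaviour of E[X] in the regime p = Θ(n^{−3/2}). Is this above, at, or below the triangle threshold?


Number of potential triangles: C(181, 3) = 971970.
Each occurs with probability p³ ≈ (0.0028746)³ ≈ 2.3754207e-08.
By linearity: E[X] = C(181, 3)·p³ ≈ 971970 · 2.3754207e-08 ≈ 0.02309.
Since α = 3/2 > 1, p = c/n^{3/2} = o(1/n) is below the triangle threshold p ~ 1/n. Asymptotically E[X] ~ (c³/6)·n^{3(1−α)} = (7³/6)·n^{-1.5} → 0, so by Markov's inequality G has no triangles w.h.p.

E[X] ≈ 0.02309; in regime p = Θ(1/n^{3/2}) E[X] tends to 0 (below the triangle threshold p ~ 1/n).


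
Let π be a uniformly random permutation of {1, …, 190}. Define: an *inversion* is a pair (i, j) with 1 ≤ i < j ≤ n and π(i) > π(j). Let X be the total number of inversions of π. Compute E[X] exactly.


Write X = Σ X_I over the C(190, 2) = 17955 pairs i < j, with X_I the indicator of one inversion.
There are 17955 indicators.
For each fixed pair i < j, the values π(i) and π(j) are two distinct elements of {1, …, 190} in uniformly random order; by symmetry P[π(i) > π(j)] = 1/2.
By linearity: E[X] = 17955 · (1/2) = C(190, 2) · (1/2) = 17955/2 = 17955/2 ≈ 8977.500000.

E[X] = 17955/2 = 8977.500000.


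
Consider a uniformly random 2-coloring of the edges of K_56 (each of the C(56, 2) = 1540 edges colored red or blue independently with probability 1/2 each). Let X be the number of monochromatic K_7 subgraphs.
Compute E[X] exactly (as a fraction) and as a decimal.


Let X = Σ_S X_S over the C(56, 7) = 231917400 subsets S of size 7, where X_S = 1 if the K_7 on S is monochromatic.
For a fixed S, the K_7 on S has C(7, 2) = 21 edges. P[all 21 edges red] = (1/2)^21, and likewise for blue, so P[monochromatic] = 2·(1/2)^21 = 2^{1 − 21} = 1/1048576.
By linearity of expectation: E[X] = C(56, 7) · 2^{1 − 21} = 231917400 · 1/1048576 = 28989675/131072.
Numerically: E[X] ≈ 221.1737.

E[X] = C(56,7)·2^(1−C(7,2)) = 28989675/131072 ≈ 221.1737.


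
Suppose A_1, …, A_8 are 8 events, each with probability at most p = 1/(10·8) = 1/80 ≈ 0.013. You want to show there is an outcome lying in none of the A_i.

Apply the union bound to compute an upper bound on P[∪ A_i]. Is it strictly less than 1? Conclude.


Union bound: P[∪_{i=1}^{8} A_i] ≤ Σ_i P[A_i] ≤ 8·p = 8·(1/80) = 1/10.
Numerically: 1/10 ≈ 0.100.
Is 1/10 < 1? YES.
Since P[∪ A_i] ≤ 1/10 < 1, the complement has P[∩ A_i^c] ≥ 1 − 1/10 = 9/10 > 0, so some outcome avoids every A_i.

8·p = 1/10 ≈ 0.100; existence CERTIFIED by the union bound.


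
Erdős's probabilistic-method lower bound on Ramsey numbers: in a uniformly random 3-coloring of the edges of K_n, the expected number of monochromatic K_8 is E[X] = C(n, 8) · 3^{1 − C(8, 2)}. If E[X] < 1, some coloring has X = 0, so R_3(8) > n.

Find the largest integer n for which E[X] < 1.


We need C(n, 8) · 3^{1 − 28} < 1, i.e. C(n, 8) < 3^{28 − 1} = 7625597484987.
Check values of n near the boundary:
  n = 152: C(152, 8) = 5859727868575; 5859727868575 < 7625597484987? YES
  n = 153: C(153, 8) = 6183023199255; 6183023199255 < 7625597484987? YES
  n = 154: C(154, 8) = 6521818990995; 6521818990995 < 7625597484987? YES
  n = 155: C(155, 8) = 6876747915675; 6876747915675 < 7625597484987? YES
  n = 156: C(156, 8) = 7248464019225; 7248464019225 < 7625597484987? YES
  n = 157: C(157, 8) = 7637643295425; 7637643295425 < 7625597484987? NO
The largest n with C(n, 8) < 7625597484987 is n = 156 (where E[X] = 805384891025/847288609443 ≈ 0.95054). Hence R_3(8) > 156, i.e. R_3(8) ≥ 157.

Largest n = 156; hence R_3(8) > 156.


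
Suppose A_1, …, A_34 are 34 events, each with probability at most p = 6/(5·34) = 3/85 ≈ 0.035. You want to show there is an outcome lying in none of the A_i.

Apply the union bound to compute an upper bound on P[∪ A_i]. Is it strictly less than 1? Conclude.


Union bound: P[∪_{i=1}^{34} A_i] ≤ Σ_i P[A_i] ≤ 34·p = 34·(3/85) = 6/5.
Numerically: 6/5 ≈ 1.200.
Is 6/5 < 1? NO.
Since the bound 6/5 is ≥ 1, the union bound is uninformative here; it does NOT by itself certify existence.

34·p = 6/5 ≈ 1.200; existence NOT certified by the union bound.


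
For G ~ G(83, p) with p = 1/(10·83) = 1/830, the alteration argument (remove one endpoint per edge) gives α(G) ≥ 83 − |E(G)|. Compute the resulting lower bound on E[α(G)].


E[|E(G)|] = C(83, 2)·p = 3403 · (1/830) = 41/10.
E[α(G)] ≥ n − E[|E(G)|] = 83 − 41/10 = 789/10.
Numerically: ≈ 78.900000.
(This is only a lower bound; the true E[α(G)] may be larger.)

E[α(G)] ≥ 789/10 ≈ 78.900000.


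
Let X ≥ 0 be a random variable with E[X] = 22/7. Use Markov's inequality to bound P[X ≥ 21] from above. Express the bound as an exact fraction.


μ = E[X] = 22/7, a = 21.
Markov: P[X ≥ 21] ≤ μ/a = (22/7)/21 = 22/147.
Numerically: ≈ 0.14966.
(Since a = 21 > μ = 3.14286, the bound 22/147 is < 1 and informative.)

P[X ≥ 21] ≤ 22/147 ≈ 0.14966.


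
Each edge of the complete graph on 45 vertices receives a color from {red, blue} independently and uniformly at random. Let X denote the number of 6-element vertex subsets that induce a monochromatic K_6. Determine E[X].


Let X = Σ_S X_S over the C(45, 6) = 8145060 subsets S of size 6, where X_S = 1 if the K_6 on S is monochromatic.
For a fixed S, the K_6 on S has C(6, 2) = 15 edges. P[all 15 edges red] = (1/2)^15, and likewise for blue, so P[monochromatic] = 2·(1/2)^15 = 2^{1 − 15} = 1/16384.
By linearity of expectation: E[X] = C(45, 6) · 2^{1 − 15} = 8145060 · 1/16384 = 2036265/4096.
Numerically: E[X] ≈ 497.135.

E[X] = C(45,6)·2^(1−C(6,2)) = 2036265/4096 ≈ 497.135.


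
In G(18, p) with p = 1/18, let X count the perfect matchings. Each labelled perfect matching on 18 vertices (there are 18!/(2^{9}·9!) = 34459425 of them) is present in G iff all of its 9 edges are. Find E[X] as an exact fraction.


K_18 has 18!/(2^{9}·9!) = 34459425 labelled perfect matchings.
For each such perfect matching H, let X_H = 1 if all 9 edges of H are present in G. Then P[X_H = 1] = p^{9} = (1/18)^{9} = 1/198359290368.
By linearity: E[X] = Σ_H E[X_H] = 34459425 · p^{9} = 34459425 · 1/198359290368 = 425425/2448880128.
Numerically: E[X] ≈ 0.00017372.

E[X] = 34459425 · (1/18)^{9} = 425425/2448880128 ≈ 0.00017372.


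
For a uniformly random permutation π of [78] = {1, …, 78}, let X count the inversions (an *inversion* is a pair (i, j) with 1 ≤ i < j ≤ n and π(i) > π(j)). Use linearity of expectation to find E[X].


Write X = Σ X_I over the C(78, 2) = 3003 pairs i < j, with X_I the indicator of one inversion.
There are 3003 indicators.
For each fixed pair i < j, the values π(i) and π(j) are two distinct elements of {1, …, 78} in uniformly random order; by symmetry P[π(i) > π(j)] = 1/2.
By linearity: E[X] = 3003 · (1/2) = C(78, 2) · (1/2) = 3003/2 = 3003/2 ≈ 1501.500000.

E[X] = 3003/2 = 1501.500000.


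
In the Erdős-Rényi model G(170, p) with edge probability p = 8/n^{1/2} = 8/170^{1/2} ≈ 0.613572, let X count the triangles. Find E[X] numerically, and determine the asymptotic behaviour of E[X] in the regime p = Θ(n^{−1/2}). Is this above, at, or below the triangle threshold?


Number of potential triangles: C(170, 3) = 804440.
Each occurs with probability p³ ≈ (0.613572)³ ≈ 2.30991808e-01.
By linearity: E[X] = C(170, 3)·p³ ≈ 804440 · 2.30991808e-01 ≈ 185819.050354.
Since α = 1/2 < 1, p = c/n^{1/2} ≫ 1/n is above the triangle threshold p ~ 1/n. Asymptotically E[X] ~ (c³/6)·n^{3(1−α)} = (8³/6)·n^{1.5} → ∞; triangles are abundant w.h.p.

E[X] ≈ 185819.050354; in regime p = Θ(1/n^{1/2}) E[X] diverges (above the triangle threshold p ~ 1/n).


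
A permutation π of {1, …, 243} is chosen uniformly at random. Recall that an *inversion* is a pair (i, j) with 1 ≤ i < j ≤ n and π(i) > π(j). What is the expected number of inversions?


Write X = Σ X_I over the C(243, 2) = 29403 pairs i < j, with X_I the indicator of one inversion.
There are 29403 indicators.
For each fixed pair i < j, the values π(i) and π(j) are two distinct elements of {1, …, 243} in uniformly random order; by symmetry P[π(i) > π(j)] = 1/2.
By linearity: E[X] = 29403 · (1/2) = C(243, 2) · (1/2) = 29403/2 = 29403/2 ≈ 14701.500.

E[X] = 29403/2 = 14701.500.


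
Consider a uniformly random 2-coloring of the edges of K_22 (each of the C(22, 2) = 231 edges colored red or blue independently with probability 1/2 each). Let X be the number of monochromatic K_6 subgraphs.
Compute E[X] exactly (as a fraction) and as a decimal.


Let X = Σ_S X_S over the C(22, 6) = 74613 subsets S of size 6, where X_S = 1 if the K_6 on S is monochromatic.
For a fixed S, the K_6 on S has C(6, 2) = 15 edges. P[all 15 edges red] = (1/2)^15, and likewise for blue, so P[monochromatic] = 2·(1/2)^15 = 2^{1 − 15} = 1/16384.
By linearity of expectation: E[X] = C(22, 6) · 2^{1 − 15} = 74613 · 1/16384 = 74613/16384.
Numerically: E[X] ≈ 4.554.

E[X] = C(22,6)·2^(1−C(6,2)) = 74613/16384 ≈ 4.554.


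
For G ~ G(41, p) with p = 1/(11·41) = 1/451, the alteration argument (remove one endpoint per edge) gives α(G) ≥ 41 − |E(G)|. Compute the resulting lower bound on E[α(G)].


E[|E(G)|] = C(41, 2)·p = 820 · (1/451) = 20/11.
E[α(G)] ≥ n − E[|E(G)|] = 41 − 20/11 = 431/11.
Numerically: ≈ 39.18182.
(This is only a lower bound; the true E[α(G)] may be larger.)

E[α(G)] ≥ 431/11 ≈ 39.18182.


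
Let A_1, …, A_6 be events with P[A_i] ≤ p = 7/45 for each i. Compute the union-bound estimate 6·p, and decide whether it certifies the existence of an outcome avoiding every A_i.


Union bound: P[∪_{i=1}^{6} A_i] ≤ Σ_i P[A_i] ≤ 6·p = 6·(7/45) = 14/15.
Numerically: 14/15 ≈ 0.933.
Is 14/15 < 1? YES.
Since P[∪ A_i] ≤ 14/15 < 1, the complement has P[∩ A_i^c] ≥ 1 − 14/15 = 1/15 > 0, so some outcome avoids every A_i.

6·p = 14/15 ≈ 0.933; existence CERTIFIED by the union bound.


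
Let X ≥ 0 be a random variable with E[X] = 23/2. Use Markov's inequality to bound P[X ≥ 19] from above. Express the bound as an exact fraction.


μ = E[X] = 23/2, a = 19.
Markov: P[X ≥ 19] ≤ μ/a = (23/2)/19 = 23/38.
Numerically: ≈ 0.60526.
(Since a = 19 > μ = 11.50000, the bound 23/38 is < 1 and informative.)

P[X ≥ 19] ≤ 23/38 ≈ 0.60526.


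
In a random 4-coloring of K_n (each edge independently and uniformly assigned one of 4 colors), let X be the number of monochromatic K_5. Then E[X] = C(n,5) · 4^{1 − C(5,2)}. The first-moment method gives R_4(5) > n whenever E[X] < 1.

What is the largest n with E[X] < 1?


We need C(n, 5) · 4^{1 − 10} < 1, i.e. C(n, 5) < 4^{10 − 1} = 262144.
Check values of n near the boundary:
  n = 28: C(28, 5) = 98280; 98280 < 262144? YES
  n = 29: C(29, 5) = 118755; 118755 < 262144? YES
  n = 30: C(30, 5) = 142506; 142506 < 262144? YES
  n = 31: C(31, 5) = 169911; 169911 < 262144? YES
  n = 32: C(32, 5) = 201376; 201376 < 262144? YES
  n = 33: C(33, 5) = 237336; 237336 < 262144? YES
  n = 34: C(34, 5) = 278256; 278256 < 262144? NO
  n = 35: C(35, 5) = 324632; 324632 < 262144? NO
The largest n with C(n, 5) < 262144 is n = 33 (where E[X] = 29667/32768 ≈ 0.90536). Hence R_4(5) > 33, i.e. R_4(5) ≥ 34.

Largest n = 33; hence R_4(5) > 33.


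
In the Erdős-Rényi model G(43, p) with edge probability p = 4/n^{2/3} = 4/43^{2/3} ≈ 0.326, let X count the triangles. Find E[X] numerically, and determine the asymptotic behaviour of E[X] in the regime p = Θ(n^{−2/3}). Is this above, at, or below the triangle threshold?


Number of potential triangles: C(43, 3) = 12341.
Each occurs with probability p³ ≈ (0.326)³ ≈ 3.46133e-02.
By linearity: E[X] = C(43, 3)·p³ ≈ 12341 · 3.46133e-02 ≈ 427.163.
Since α = 2/3 < 1, p = c/n^{2/3} ≫ 1/n is above the triangle threshold p ~ 1/n. Asymptotically E[X] ~ (c³/6)·n^{3(1−α)} = (4³/6)·n^{1} → ∞; triangles are abundant w.h.p.

E[X] ≈ 427.163; in regime p = Θ(1/n^{2/3}) E[X] diverges (above the triangle threshold p ~ 1/n).


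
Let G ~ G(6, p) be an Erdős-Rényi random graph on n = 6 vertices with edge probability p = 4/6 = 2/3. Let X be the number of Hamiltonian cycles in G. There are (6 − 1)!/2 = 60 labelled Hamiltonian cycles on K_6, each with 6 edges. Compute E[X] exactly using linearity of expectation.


K_6 has (6 − 1)!/2 = 60 labelled Hamiltonian cycles.
For each such Hamiltonian cycle H, let X_H = 1 if all 6 edges of H are present in G. Then P[X_H = 1] = p^{6} = (2/3)^{6} = 64/729.
By linearity of expectation: E[X] = Σ_H E[X_H] = 60 · p^{6} = 60 · 64/729 = 1280/243.
Numerically: E[X] ≈ 5.27.

E[X] = 60 · (2/3)^{6} = 1280/243 ≈ 5.27.


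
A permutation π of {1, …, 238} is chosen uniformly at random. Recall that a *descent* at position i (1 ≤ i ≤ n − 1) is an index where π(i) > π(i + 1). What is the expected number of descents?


Write X = Σ X_I over i = 1, …, 237, with X_I the indicator of one descent.
There are 237 indicators.
For each fixed i, the pair (π(i), π(i+1)) is a uniformly random ordered pair of distinct values from {1, …, 238}; by symmetry P[π(i) > π(i+1)] = 1/2.
By linearity: E[X] = 237 · (1/2) = (238 − 1) · (1/2) = 237/2 ≈ 118.50000.

E[X] = 237/2 = 118.50000.


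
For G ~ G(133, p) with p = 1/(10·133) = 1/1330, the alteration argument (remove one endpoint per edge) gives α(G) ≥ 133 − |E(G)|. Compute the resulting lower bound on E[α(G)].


E[|E(G)|] = C(133, 2)·p = 8778 · (1/1330) = 33/5.
E[α(G)] ≥ n − E[|E(G)|] = 133 − 33/5 = 632/5.
Numerically: ≈ 126.40000.
(This is only a lower bound; the true E[α(G)] may be larger.)

E[α(G)] ≥ 632/5 ≈ 126.40000.


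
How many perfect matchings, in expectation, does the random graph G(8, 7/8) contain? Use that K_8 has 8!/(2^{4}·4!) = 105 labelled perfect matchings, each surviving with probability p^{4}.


K_8 has 8!/(2^{4}·4!) = 105 labelled perfect matchings.
For each such perfect matching H, let X_H = 1 if all 4 edges of H are present in G. Then P[X_H = 1] = p^{4} = (7/8)^{4} = 2401/4096.
By linearity of expectation: E[X] = Σ_H E[X_H] = 105 · p^{4} = 105 · 2401/4096 = 252105/4096.
Numerically: E[X] ≈ 61.5.

E[X] = 105 · (7/8)^{4} = 252105/4096 ≈ 61.5.


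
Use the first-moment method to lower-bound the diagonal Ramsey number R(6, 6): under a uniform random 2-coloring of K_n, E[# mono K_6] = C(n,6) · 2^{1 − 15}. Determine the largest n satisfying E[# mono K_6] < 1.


We need C(n, 6) · 2^{1 − 15} < 1, i.e. C(n, 6) < 2^{15 − 1} = 16384.
Check values of n near the boundary:
  n = 12: C(12, 6) = 924; 924 < 16384? YES
  n = 13: C(13, 6) = 1716; 1716 < 16384? YES
  n = 14: C(14, 6) = 3003; 3003 < 16384? YES
  n = 15: C(15, 6) = 5005; 5005 < 16384? YES
  n = 16: C(16, 6) = 8008; 8008 < 16384? YES
  n = 17: C(17, 6) = 12376; 12376 < 16384? YES
  n = 18: C(18, 6) = 18564; 18564 < 16384? NO
  n = 19: C(19, 6) = 27132; 27132 < 16384? NO
The largest n with C(n, 6) < 16384 is n = 17 (where E[X] = 1547/2048 ≈ 0.7554). Hence R(6, 6) > 17, i.e. R(6, 6) ≥ 18.

Largest n = 17; hence R(6, 6) > 17.


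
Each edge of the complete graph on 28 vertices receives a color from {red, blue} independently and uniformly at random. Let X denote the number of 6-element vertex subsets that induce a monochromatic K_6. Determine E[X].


Let X = Σ_S X_S over the C(28, 6) = 376740 subsets S of size 6, where X_S = 1 if the K_6 on S is monochromatic.
For a fixed S, the K_6 on S has C(6, 2) = 15 edges. P[all 15 edges red] = (1/2)^15, and likewise for blue, so P[monochromatic] = 2·(1/2)^15 = 2^{1 − 15} = 1/16384.
Summing: E[X] = C(28, 6) · 2^{1 − 15} = 376740 · 1/16384 = 94185/4096.
Numerically: E[X] ≈ 22.99438.

E[X] = C(28,6)·2^(1−C(6,2)) = 94185/4096 ≈ 22.99438.


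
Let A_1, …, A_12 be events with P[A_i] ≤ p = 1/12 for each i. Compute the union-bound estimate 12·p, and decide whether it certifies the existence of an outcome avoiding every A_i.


Union bound: P[∪_{i=1}^{12} A_i] ≤ Σ_i P[A_i] ≤ 12·p = 12·(1/12) = 1.
Numerically: 1 ≈ 1.000.
Is 1 < 1? NO.
Since the bound 1 is ≥ 1, the union bound is uninformative here; it does NOT by itself certify existence.

12·p = 1 ≈ 1.000; existence NOT certified by the union bound.


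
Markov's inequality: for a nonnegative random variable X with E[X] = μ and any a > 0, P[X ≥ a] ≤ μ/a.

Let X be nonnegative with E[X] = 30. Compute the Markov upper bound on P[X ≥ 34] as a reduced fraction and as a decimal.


μ = E[X] = 30, a = 34.
Markov: P[X ≥ 34] ≤ μ/a = (30)/34 = 15/17.
Numerically: ≈ 0.882.
(Since a = 34 > μ = 30.000, the bound 15/17 is < 1 and informative.)

P[X ≥ 34] ≤ 15/17 ≈ 0.882.


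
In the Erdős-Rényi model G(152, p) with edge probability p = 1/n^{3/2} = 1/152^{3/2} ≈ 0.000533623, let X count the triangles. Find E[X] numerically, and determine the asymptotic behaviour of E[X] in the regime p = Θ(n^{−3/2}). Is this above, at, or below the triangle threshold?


Number of potential triangles: C(152, 3) = 573800.
Each occurs with probability p³ ≈ (0.000533623)³ ≈ 1.51951102e-10.
By linearity: E[X] = C(152, 3)·p³ ≈ 573800 · 1.51951102e-10 ≈ 0.000087.
Since α = 3/2 > 1, p = c/n^{3/2} = o(1/n) is below the triangle threshold p ~ 1/n. Asymptotically E[X] ~ (c³/6)·n^{3(1−α)} = (1³/6)·n^{-1.5} → 0, so by Markov's inequality G has no triangles w.h.p.

E[X] ≈ 0.000087; in regime p = Θ(1/n^{3/2}) E[X] tends to 0 (below the triangle threshold p ~ 1/n).


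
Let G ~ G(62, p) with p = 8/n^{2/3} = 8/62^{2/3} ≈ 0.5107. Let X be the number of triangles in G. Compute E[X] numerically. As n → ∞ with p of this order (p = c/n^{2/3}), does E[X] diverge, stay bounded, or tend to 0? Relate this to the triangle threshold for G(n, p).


Number of potential triangles: C(62, 3) = 37820.
Each occurs with probability p³ ≈ (0.5107)³ ≈ 1.331946e-01.
By linearity: E[X] = C(62, 3)·p³ ≈ 37820 · 1.331946e-01 ≈ 5037.4194.
Since α = 2/3 < 1, p = c/n^{2/3} ≫ 1/n is above the triangle threshold p ~ 1/n. Asymptotically E[X] ~ (c³/6)·n^{3(1−α)} = (8³/6)·n^{1} → ∞; triangles are abundant w.h.p.

E[X] ≈ 5037.4194; in regime p = Θ(1/n^{2/3}) E[X] diverges (above the triangle threshold p ~ 1/n).


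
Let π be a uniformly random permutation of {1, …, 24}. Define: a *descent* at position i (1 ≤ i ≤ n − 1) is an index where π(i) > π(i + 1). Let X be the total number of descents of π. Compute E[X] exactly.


Write X = Σ X_I over i = 1, …, 23, with X_I the indicator of one descent.
There are 23 indicators.
For each fixed i, the pair (π(i), π(i+1)) is a uniformly random ordered pair of distinct values from {1, …, 24}; by symmetry P[π(i) > π(i+1)] = 1/2.
By linearity: E[X] = 23 · (1/2) = (24 − 1) · (1/2) = 23/2 ≈ 11.5000.

E[X] = 23/2 = 11.5000.


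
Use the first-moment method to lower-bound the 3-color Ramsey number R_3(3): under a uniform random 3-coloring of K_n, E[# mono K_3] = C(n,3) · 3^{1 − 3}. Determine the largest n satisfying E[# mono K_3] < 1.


We need C(n, 3) · 3^{1 − 3} < 1, i.e. C(n, 3) < 3^{3 − 1} = 9.
Check values of n near the boundary:
  n = 3: C(3, 3) = 1; 1 < 9? YES
  n = 4: C(4, 3) = 4; 4 < 9? YES
  n = 5: C(5, 3) = 10; 10 < 9? NO
The largest n with C(n, 3) < 9 is n = 4 (where E[X] = 4/9 ≈ 0.4444). Hence R_3(3) > 4, i.e. R_3(3) ≥ 5.

Largest n = 4; hence R_3(3) > 4.


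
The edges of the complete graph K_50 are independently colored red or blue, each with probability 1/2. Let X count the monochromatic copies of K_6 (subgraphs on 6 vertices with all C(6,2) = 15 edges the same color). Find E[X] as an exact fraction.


Let X = Σ_S X_S over the C(50, 6) = 15890700 subsets S of size 6, where X_S = 1 if the K_6 on S is monochromatic.
For a fixed S, the K_6 on S has C(6, 2) = 15 edges. P[all 15 edges red] = (1/2)^15, and likewise for blue, so P[monochromatic] = 2·(1/2)^15 = 2^{1 − 15} = 1/16384.
By linearity of expectation: E[X] = C(50, 6) · 2^{1 − 15} = 15890700 · 1/16384 = 3972675/4096.
Numerically: E[X] ≈ 969.8914.

E[X] = C(50,6)·2^(1−C(6,2)) = 3972675/4096 ≈ 969.8914.


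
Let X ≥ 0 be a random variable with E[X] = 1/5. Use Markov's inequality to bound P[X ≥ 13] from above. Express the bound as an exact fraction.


μ = E[X] = 1/5, a = 13.
Markov: P[X ≥ 13] ≤ μ/a = (1/5)/13 = 1/65.
Numerically: ≈ 0.015.
(Since a = 13 > μ = 0.200, the bound 1/65 is < 1 and informative.)

P[X ≥ 13] ≤ 1/65 ≈ 0.015.


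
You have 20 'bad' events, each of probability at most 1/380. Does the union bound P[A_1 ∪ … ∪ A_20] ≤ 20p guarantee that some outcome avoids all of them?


Union bound: P[∪_{i=1}^{20} A_i] ≤ Σ_i P[A_i] ≤ 20·p = 20·(1/380) = 1/19.
Numerically: 1/19 ≈ 0.0526.
Is 1/19 < 1? YES.
Since P[∪ A_i] ≤ 1/19 < 1, the complement has P[∩ A_i^c] ≥ 1 − 1/19 = 18/19 > 0, so some outcome avoids every A_i.

20·p = 1/19 ≈ 0.0526; existence CERTIFIED by the union bound.


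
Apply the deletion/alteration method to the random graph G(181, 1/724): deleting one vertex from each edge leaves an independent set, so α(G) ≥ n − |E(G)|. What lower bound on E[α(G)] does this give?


E[|E(G)|] = C(181, 2)·p = 16290 · (1/724) = 45/2.
E[α(G)] ≥ n − E[|E(G)|] = 181 − 45/2 = 317/2.
Numerically: ≈ 158.500000.
(This is only a lower bound; the true E[α(G)] may be larger.)

E[α(G)] ≥ 317/2 ≈ 158.500000.


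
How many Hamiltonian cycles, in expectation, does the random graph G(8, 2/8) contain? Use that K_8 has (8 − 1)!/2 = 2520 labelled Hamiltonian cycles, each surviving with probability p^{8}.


K_8 has (8 − 1)!/2 = 2520 labelled Hamiltonian cycles.
For each such Hamiltonian cycle H, let X_H = 1 if all 8 edges of H are present in G. Then P[X_H = 1] = p^{8} = (1/4)^{8} = 1/65536.
By linearity: E[X] = Σ_H E[X_H] = 2520 · p^{8} = 2520 · 1/65536 = 315/8192.
Numerically: E[X] ≈ 0.0385.

E[X] = 2520 · (1/4)^{8} = 315/8192 ≈ 0.0385.


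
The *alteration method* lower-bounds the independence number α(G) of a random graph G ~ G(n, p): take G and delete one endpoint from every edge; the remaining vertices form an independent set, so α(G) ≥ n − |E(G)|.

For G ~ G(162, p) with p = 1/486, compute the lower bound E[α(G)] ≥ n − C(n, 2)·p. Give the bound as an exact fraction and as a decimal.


E[|E(G)|] = C(162, 2)·p = 13041 · (1/486) = 161/6.
E[α(G)] ≥ n − E[|E(G)|] = 162 − 161/6 = 811/6.
Numerically: ≈ 135.16667.
(This is only a lower bound; the true E[α(G)] may be larger.)

E[α(G)] ≥ 811/6 ≈ 135.16667.


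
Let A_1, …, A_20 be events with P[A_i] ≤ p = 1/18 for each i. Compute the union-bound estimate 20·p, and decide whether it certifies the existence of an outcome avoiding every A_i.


Union bound: P[∪_{i=1}^{20} A_i] ≤ Σ_i P[A_i] ≤ 20·p = 20·(1/18) = 10/9.
Numerically: 10/9 ≈ 1.111.
Is 10/9 < 1? NO.
Since the bound 10/9 is ≥ 1, the union bound is uninformative here; it does NOT by itself certify existence.

20·p = 10/9 ≈ 1.111; existence NOT certified by the union bound.


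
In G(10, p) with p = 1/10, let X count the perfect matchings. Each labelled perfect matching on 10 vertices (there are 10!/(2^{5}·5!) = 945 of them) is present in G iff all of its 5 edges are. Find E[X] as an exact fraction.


K_10 has 10!/(2^{5}·5!) = 945 labelled perfect matchings.
For each such perfect matching H, let X_H = 1 if all 5 edges of H are present in G. Then P[X_H = 1] = p^{5} = (1/10)^{5} = 1/100000.
By linearity: E[X] = Σ_H E[X_H] = 945 · p^{5} = 945 · 1/100000 = 189/20000.
Numerically: E[X] ≈ 0.00945.

E[X] = 945 · (1/10)^{5} = 189/20000 ≈ 0.00945.


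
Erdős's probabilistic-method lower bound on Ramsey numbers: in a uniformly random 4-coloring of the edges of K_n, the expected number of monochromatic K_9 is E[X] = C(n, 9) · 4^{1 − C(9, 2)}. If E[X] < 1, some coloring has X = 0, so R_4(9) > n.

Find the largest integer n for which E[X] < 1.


We need C(n, 9) · 4^{1 − 36} < 1, i.e. C(n, 9) < 4^{36 − 1} = 1180591620717411303424.
Check values of n near the boundary:
  n = 912: C(912, 9) = 1156095740032081475120; 1156095740032081475120 < 1180591620717411303424? YES
  n = 913: C(913, 9) = 1167605542753639808390; 1167605542753639808390 < 1180591620717411303424? YES
  n = 914: C(914, 9) = 1179217089587653905932; 1179217089587653905932 < 1180591620717411303424? YES
  n = 915: C(915, 9) = 1190931166636537885130; 1190931166636537885130 < 1180591620717411303424? NO
  n = 916: C(916, 9) = 1202748565202942340440; 1202748565202942340440 < 1180591620717411303424? NO
The largest n with C(n, 9) < 1180591620717411303424 is n = 914 (where E[X] = 294804272396913476483/295147905179352825856 ≈ 0.9988). Hence R_4(9) > 914, i.e. R_4(9) ≥ 915.

Largest n = 914; hence R_4(9) > 914.


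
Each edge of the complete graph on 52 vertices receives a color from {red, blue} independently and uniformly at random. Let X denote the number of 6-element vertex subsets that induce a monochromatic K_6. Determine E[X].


Let X = Σ_S X_S over the C(52, 6) = 20358520 subsets S of size 6, where X_S = 1 if the K_6 on S is monochromatic.
For a fixed S, the K_6 on S has C(6, 2) = 15 edges. P[all 15 edges red] = (1/2)^15, and likewise for blue, so P[monochromatic] = 2·(1/2)^15 = 2^{1 − 15} = 1/16384.
By linearity: E[X] = C(52, 6) · 2^{1 − 15} = 20358520 · 1/16384 = 2544815/2048.
Numerically: E[X] ≈ 1242.585.

E[X] = C(52,6)·2^(1−C(6,2)) = 2544815/2048 ≈ 1242.585.


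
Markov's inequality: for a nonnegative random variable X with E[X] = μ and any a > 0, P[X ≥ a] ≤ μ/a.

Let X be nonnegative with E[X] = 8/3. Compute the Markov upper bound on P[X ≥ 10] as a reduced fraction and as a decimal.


μ = E[X] = 8/3, a = 10.
Markov: P[X ≥ 10] ≤ μ/a = (8/3)/10 = 4/15.
Numerically: ≈ 0.266667.
(Since a = 10 > μ = 2.666667, the bound 4/15 is < 1 and informative.)

P[X ≥ 10] ≤ 4/15 ≈ 0.266667.


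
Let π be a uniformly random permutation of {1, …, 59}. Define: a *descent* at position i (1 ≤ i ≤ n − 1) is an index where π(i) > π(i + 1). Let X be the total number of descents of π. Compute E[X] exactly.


Write X = Σ X_I over i = 1, …, 58, with X_I the indicator of one descent.
There are 58 indicators.
For each fixed i, the pair (π(i), π(i+1)) is a uniformly random ordered pair of distinct values from {1, …, 59}; by symmetry P[π(i) > π(i+1)] = 1/2.
By linearity: E[X] = 58 · (1/2) = (59 − 1) · (1/2) = 29 ≈ 29.0000.

E[X] = 29 = 29.0000.


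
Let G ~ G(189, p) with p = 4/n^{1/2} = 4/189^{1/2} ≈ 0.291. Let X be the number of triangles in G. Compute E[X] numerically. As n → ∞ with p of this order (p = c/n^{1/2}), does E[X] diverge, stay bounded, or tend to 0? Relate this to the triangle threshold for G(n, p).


Number of potential triangles: C(189, 3) = 1107414.
Each occurs with probability p³ ≈ (0.291)³ ≈ 2.463130e-02.
By linearity: E[X] = C(189, 3)·p³ ≈ 1107414 · 2.463130e-02 ≈ 27277.0423.
Since α = 1/2 < 1, p = c/n^{1/2} ≫ 1/n is above the triangle threshold p ~ 1/n. Asymptotically E[X] ~ (c³/6)·n^{3(1−α)} = (4³/6)·n^{1.5} → ∞; triangles are abundant w.h.p.

E[X] ≈ 27277.0423; in regime p = Θ(1/n^{1/2}) E[X] diverges (above the triangle threshold p ~ 1/n).


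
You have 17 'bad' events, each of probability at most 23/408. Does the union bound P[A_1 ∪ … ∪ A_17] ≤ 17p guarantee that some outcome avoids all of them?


Union bound: P[∪_{i=1}^{17} A_i] ≤ Σ_i P[A_i] ≤ 17·p = 17·(23/408) = 23/24.
Numerically: 23/24 ≈ 0.958.
Is 23/24 < 1? YES.
Since P[∪ A_i] ≤ 23/24 < 1, the complement has P[∩ A_i^c] ≥ 1 − 23/24 = 1/24 > 0, so some outcome avoids every A_i.

17·p = 23/24 ≈ 0.958; existence CERTIFIED by the union bound.


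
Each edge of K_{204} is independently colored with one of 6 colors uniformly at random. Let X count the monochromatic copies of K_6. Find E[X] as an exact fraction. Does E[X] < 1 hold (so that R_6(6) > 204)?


E[X] = C(204, 6) · 6^{1 − 15} = 92944609660 · 6^{−14} = 92944609660/78364164096.
As a reduced fraction: E[X] = 23236152415/19591041024 ≈ 1.186060.
Is E[X] < 1? NO.
Since E[X] ≥ 1, the first-moment bound is inconclusive at n = 204; it does NOT by itself certify R_6(6) > 204.

E[X] = 23236152415/19591041024 ≈ 1.186060; E[X] ≥ 1; first-moment method inconclusive here.


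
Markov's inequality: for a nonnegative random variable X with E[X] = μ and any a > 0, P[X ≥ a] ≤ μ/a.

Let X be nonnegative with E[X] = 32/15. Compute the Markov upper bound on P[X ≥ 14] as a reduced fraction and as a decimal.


μ = E[X] = 32/15, a = 14.
Markov: P[X ≥ 14] ≤ μ/a = (32/15)/14 = 16/105.
Numerically: ≈ 0.152381.
(Since a = 14 > μ = 2.133333, the bound 16/105 is < 1 and informative.)

P[X ≥ 14] ≤ 16/105 ≈ 0.152381.


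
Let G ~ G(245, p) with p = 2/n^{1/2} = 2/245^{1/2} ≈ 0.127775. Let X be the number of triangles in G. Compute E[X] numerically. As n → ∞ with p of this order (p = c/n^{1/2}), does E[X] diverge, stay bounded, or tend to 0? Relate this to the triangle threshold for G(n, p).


Number of potential triangles: C(245, 3) = 2421090.
Each occurs with probability p³ ≈ (0.127775)³ ≈ 2.08612756e-03.
By linearity: E[X] = C(245, 3)·p³ ≈ 2421090 · 2.08612756e-03 ≈ 5050.702572.
Since α = 1/2 < 1, p = c/n^{1/2} ≫ 1/n is above the triangle threshold p ~ 1/n. Asymptotically E[X] ~ (c³/6)·n^{3(1−α)} = (2³/6)·n^{1.5} → ∞; triangles are abundant w.h.p.

E[X] ≈ 5050.702572; in regime p = Θ(1/n^{1/2}) E[X] diverges (above the triangle threshold p ~ 1/n).


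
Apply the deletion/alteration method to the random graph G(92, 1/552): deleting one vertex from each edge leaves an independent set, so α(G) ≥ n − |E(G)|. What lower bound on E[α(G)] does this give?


E[|E(G)|] = C(92, 2)·p = 4186 · (1/552) = 91/12.
E[α(G)] ≥ n − E[|E(G)|] = 92 − 91/12 = 1013/12.
Numerically: ≈ 84.417.
(This is only a lower bound; the true E[α(G)] may be larger.)

E[α(G)] ≥ 1013/12 ≈ 84.417.
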